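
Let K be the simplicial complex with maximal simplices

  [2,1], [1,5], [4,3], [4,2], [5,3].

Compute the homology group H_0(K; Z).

H_0 = Z.

Fix the vertex order 1 < 2 < 3 < 4 < 5 and write every simplex with vertices in increasing order. Then dim K = 1 and the simplices of K are:

  0-simplices (5): [1], [2], [3], [4], [5]
  1-simplices (5): [1,2], [1,5], [2,4], [3,4], [3,5]

so the chain groups are C_0 ≅ Z^5, C_1 ≅ Z^5.

Boundary ∂_1: C_1 → C_0 sends each edge [p,q] (with p < q) to q − p. For instance
  ∂[1,5] = [5] − [1].
As a 5×5 matrix over Z this has rank 4, with invariant factors (1,1,1,1).

From H_k ≅ ker(∂_k) / im(∂_{k+1}) we obtain:

  H_0: rank C_0 − rank ∂_1 = 5 − 4 = 1, and the invariant factors of ∂_1 are all 1, so H_0 ≅ Z.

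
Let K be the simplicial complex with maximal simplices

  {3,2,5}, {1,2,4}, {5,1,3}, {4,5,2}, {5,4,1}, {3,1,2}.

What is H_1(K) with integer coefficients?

Fix the vertex order 1 < 2 < 3 < 4 < 5 and write every simplex with vertices in increasing order. Then dim K = 2 and the simplices of K are:

  0-simplices (5): [1], [2], [3], [4], [5]
  1-simplices (9): [1,2], [1,3], [1,4], [1,5], [2,3], [2,4], [2,5], [3,5], [4,5]
  2-simplices (6): [1,2,3], [1,2,4], [1,3,5], [1,4,5], [2,3,5], [2,4,5]

Hence C_0 ≅ Z^5, C_1 ≅ Z^9, C_2 ≅ Z^6.

The boundary map ∂_1: C_1 → C_0 is given by ∂[p,q] = [q] − [p].
The 5×9 boundary matrix has rank 4 and Smith normal form diag(1,1,1,1).

The boundary map ∂_2: C_2 → C_1 sends each 2-simplex [p,q,r] to [q,r] − [p,r] + [p,q]. For instance
  ∂[1,4,5] = [4,5] − [1,5] + [1,4],
  ∂[2,3,5] = [3,5] − [2,5] + [2,3].
This gives a 9×6 integer matrix of rank 5; reducing to Smith normal form yields diagonal entries (1,1,1,1,1).

Now H_k = ker ∂_k / im ∂_{k+1}, so:

  H_1: rank ker ∂_1 − rank ∂_2 = (9 − 4) − 5 = 0, and the invariant factors of ∂_2 are all 1, so H_1 = 0.

H_1 = 0.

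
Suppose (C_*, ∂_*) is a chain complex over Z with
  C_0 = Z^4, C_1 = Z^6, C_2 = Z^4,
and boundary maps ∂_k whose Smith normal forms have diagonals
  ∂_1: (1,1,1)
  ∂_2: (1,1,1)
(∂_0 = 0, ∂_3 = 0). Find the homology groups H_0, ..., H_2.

H_0: b_0 = 4 − 0 − 3 = 1; torsion from ∂_1 factors > 1: none. So H_0 ≅ Z.
H_1: b_1 = 6 − 3 − 3 = 0; torsion from ∂_2 factors > 1: none. So H_1 ≅ 0.
H_2: b_2 = 4 − 3 − 0 = 1; torsion from ∂_3 factors > 1: none. So H_2 ≅ Z.

H_0 ≅ Z,  H_1 = 0,  H_2 ≅ Z.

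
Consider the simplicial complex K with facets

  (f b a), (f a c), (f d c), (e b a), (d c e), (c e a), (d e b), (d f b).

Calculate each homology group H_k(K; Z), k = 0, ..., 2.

H_0 = Z,  H_1 = 0,  H_2 = Z.

Fix the vertex order a < b < c < d < e < f and write every simplex with vertices in increasing order. Then dim K = 2 and the simplices of K are:

  0-simplices (6): a, b, c, d, e, f
  1-simplices (12): ab, ac, ae, af, bd, be, bf, cd, ce, cf, de, df
  2-simplices (8): abe, abf, ace, acf, bde, bdf, cde, cdf

Hence C_0 ≅ Z^6, C_1 ≅ Z^12, C_2 ≅ Z^8.

∂_1: C_1 → C_0 maps an edge to its endpoints' difference, ∂[p,q] = q − p. For instance
  ∂de = e − d.
As a 6×12 matrix over Z this has rank 5, with invariant factors (1,1,1,1,1).

∂_2: C_2 → C_1 maps a triangle to the signed sum of its edges. For instance
  ∂bde = de − be + bd,
  ∂cdf = df − cf + cd.
This gives a 12×8 integer matrix of rank 7; reducing to Smith normal form yields diagonal entries (1,1,1,1,1,1,1).

Reading off H_k = ker ∂_k / im ∂_{k+1}:

  H_0: rank C_0 − rank ∂_1 = 6 − 5 = 1, and the invariant factors of ∂_1 are all 1, so H_0 = Z.
  H_1: rank ker ∂_1 − rank ∂_2 = (12 − 5) − 7 = 0, and the invariant factors of ∂_2 are all 1, so H_1 = 0.
  H_2: rank ker ∂_2 − rank ∂_3 = (8 − 7) − 0 = 1, and there is no ∂_3, so H_2 = Z.

(K is a triangulation of the 2-sphere S^2.)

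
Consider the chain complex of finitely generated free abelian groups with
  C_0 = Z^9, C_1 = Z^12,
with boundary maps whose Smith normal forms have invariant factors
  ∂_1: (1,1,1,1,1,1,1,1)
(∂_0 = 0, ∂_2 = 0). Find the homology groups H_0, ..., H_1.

H_0: b_0 = 9 − 0 − 8 = 1; torsion from ∂_1 factors > 1: none. So H_0 ≅ Z.
H_1: b_1 = 12 − 8 − 0 = 4; torsion from ∂_2 factors > 1: none. So H_1 ≅ Z^4.

H_0 ≅ Z,  H_1 ≅ Z^4.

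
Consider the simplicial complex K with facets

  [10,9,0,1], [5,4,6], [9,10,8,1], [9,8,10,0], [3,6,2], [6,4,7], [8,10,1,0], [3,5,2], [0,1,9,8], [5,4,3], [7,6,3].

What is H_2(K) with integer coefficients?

We work with the vertex ordering 0 < 1 < 2 < 3 < 4 < 5 < 6 < 7 < 8 < 9 < 10. The simplices of K, each written with vertices in increasing order, are:

  0-simplices (11): [0], [1], [2], [3], [4], [5], [6], [7], [8], [9], [10]
  1-simplices (22): [0,1], [0,8], [0,9], [0,10], [1,8], [1,9], [1,10], [2,3], [2,5], [2,6], [3,4], [3,5], [3,6], [3,7], [4,5], [4,6], [4,7], [5,6], [6,7], [8,9], [8,10], [9,10]
  2-simplices (16): [0,1,8], [0,1,9], [0,1,10], [0,8,9], [0,8,10], [0,9,10], [1,8,9], [1,8,10], [1,9,10], [2,3,5], [2,3,6], [3,4,5], [3,6,7], [4,5,6], [4,6,7], [8,9,10]
  3-simplices (5): [0,1,8,9], [0,1,8,10], [0,1,9,10], [0,8,9,10], [1,8,9,10]

Hence C_0 ≅ Z^11, C_1 ≅ Z^22, C_2 ≅ Z^16, C_3 ≅ Z^5.

∂_1: C_1 → C_0 is given by ∂[p,q] = [q] − [p].
The 11×22 boundary matrix has rank 9 and Smith normal form diag(1,1,1,1,1,1,1,1,1).

∂_2: C_2 → C_1 acts by ∂[p,q,r] = [q,r] − [p,r] + [p,q]. For instance
  ∂[8,9,10] = [9,10] − [8,10] + [8,9],
  ∂[1,9,10] = [9,10] − [1,10] + [1,9].
This gives a 22×16 integer matrix of rank 12; reducing to Smith normal form yields diagonal entries (1,1,1,1,1,1,1,1,1,1,1,1).

Boundary ∂_3: C_3 → C_2 sends each 3-simplex σ to the alternating sum Σ_i (−1)^i (σ with its i-th vertex removed). For instance
  ∂[1,8,9,10] = [8,9,10] − [1,9,10] + [1,8,10] − [1,8,9],
  ∂[0,1,8,10] = [1,8,10] − [0,8,10] + [0,1,10] − [0,1,8].
This gives a 16×5 integer matrix of rank 4; reducing to Smith normal form yields diagonal entries (1,1,1,1).

Reading off H_k = ker ∂_k / im ∂_{k+1}:

  H_2: rank ker ∂_2 − rank ∂_3 = (16 − 12) − 4 = 0, and the invariant factors of ∂_3 are all 1, so H_2 = 0.

H_2 ≅ 0.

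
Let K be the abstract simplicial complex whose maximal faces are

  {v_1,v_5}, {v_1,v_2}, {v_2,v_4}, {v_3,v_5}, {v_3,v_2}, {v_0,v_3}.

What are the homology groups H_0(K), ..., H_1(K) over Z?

H_0 ≅ Z,  H_1 ≅ Z.

We work with the vertex ordering v_0 < v_1 < v_2 < v_3 < v_4 < v_5. The simplices of K, each written with vertices in increasing order, are:

  0-simplices (6): [v_0], [v_1], [v_2], [v_3], [v_4], [v_5]
  1-simplices (6): [v_0,v_3], [v_1,v_2], [v_1,v_5], [v_2,v_3], [v_2,v_4], [v_3,v_5]

giving chain groups C_0 ≅ Z^6, C_1 ≅ Z^6.

The boundary map ∂_1: C_1 → C_0 maps an edge to its endpoints' difference, ∂[p,q] = q − p.
The 6×6 boundary matrix has rank 5 and Smith normal form diag(1,1,1,1,1).

From H_k ≅ ker(∂_k) / im(∂_{k+1}) we obtain:

  H_0: rank C_0 − rank ∂_1 = 6 − 5 = 1, and the invariant factors of ∂_1 are all 1, so H_0 = Z.
  H_1: rank ker ∂_1 − rank ∂_2 = (6 − 5) − 0 = 1, and there is no ∂_2, so H_1 = Z.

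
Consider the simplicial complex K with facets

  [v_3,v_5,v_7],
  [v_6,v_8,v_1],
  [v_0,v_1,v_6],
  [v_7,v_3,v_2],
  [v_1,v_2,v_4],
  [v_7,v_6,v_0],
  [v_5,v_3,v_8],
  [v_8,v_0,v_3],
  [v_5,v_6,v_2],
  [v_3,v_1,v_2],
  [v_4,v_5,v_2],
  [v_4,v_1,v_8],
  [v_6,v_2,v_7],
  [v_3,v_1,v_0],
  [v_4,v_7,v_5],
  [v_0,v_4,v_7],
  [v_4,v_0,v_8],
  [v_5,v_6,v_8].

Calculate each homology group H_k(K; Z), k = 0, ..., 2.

H_0 ≅ Z,  H_1 ≅ Z × Z/2,  H_2 = 0.

We work with the vertex ordering v_0 < v_1 < v_2 < v_3 < v_4 < v_5 < v_6 < v_7 < v_8. The simplices of K, each written with vertices in increasing order, are:

  0-simplices (9): [v_0], [v_1], [v_2], [v_3], [v_4], [v_5], [v_6], [v_7], [v_8]
  1-simplices (27): (27 of them)
  2-simplices (18): (18 of them)

giving chain groups C_0 ≅ Z^9, C_1 ≅ Z^27, C_2 ≅ Z^18.

The boundary map ∂_1: C_1 → C_0 maps an edge to its endpoints' difference, ∂[p,q] = q − p.
This gives a 9×27 integer matrix of rank 8; reducing to Smith normal form yields diagonal entries (1,1,1,1,1,1,1,1).

The boundary map ∂_2: C_2 → C_1 sends each 2-simplex [p,q,r] to [q,r] − [p,r] + [p,q]. For instance
  ∂[v_2,v_3,v_7] = [v_3,v_7] − [v_2,v_7] + [v_2,v_3],
  ∂[v_2,v_6,v_7] = [v_6,v_7] − [v_2,v_7] + [v_2,v_6].
The resulting 27×18 matrix has rank 18, and its Smith normal form has invariant factors (1,1,1,1,1,1,1,1,1,1,1,1,1,1,1,1,1,2).

Reading off H_k = ker ∂_k / im ∂_{k+1}:

  H_0: rank C_0 − rank ∂_1 = 9 − 8 = 1, and the invariant factors of ∂_1 are all 1, so H_0 = Z.
  H_1: rank ker ∂_1 − rank ∂_2 = (27 − 8) − 18 = 1, and ∂_2 has invariant factor 2 > 1, so H_1 = Z × Z/2.
  H_2: rank ker ∂_2 − rank ∂_3 = (18 − 18) − 0 = 0, and there is no ∂_3, so H_2 = 0.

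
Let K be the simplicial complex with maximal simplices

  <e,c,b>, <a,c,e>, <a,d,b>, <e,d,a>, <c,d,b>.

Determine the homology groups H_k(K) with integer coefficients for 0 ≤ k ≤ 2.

K has 5 vertices, 10 edges, 5 triangles.
rank ∂_0 = 0, rank ∂_1 = 4 ⇒ b_0 = 5 − 0 − 4 = 1; all invariant factors of ∂_1 are 1 so no torsion. So H_0 = Z.
rank ∂_1 = 4, rank ∂_2 = 5 ⇒ b_1 = 10 − 4 − 5 = 1; all invariant factors of ∂_2 are 1 so no torsion. So H_1 = Z.
rank ∂_2 = 5, rank ∂_3 = 0 ⇒ b_2 = 5 − 5 − 0 = 0. So H_2 = 0.

H_0 ≅ Z,  H_1 ≅ Z,  H_2 = 0.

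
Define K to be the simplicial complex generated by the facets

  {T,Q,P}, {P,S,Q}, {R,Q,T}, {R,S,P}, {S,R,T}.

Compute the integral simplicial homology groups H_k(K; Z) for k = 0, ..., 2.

Order the vertices as P < Q < R < S < T. Listing each simplex with vertices in this order, K has dimension 2 with simplices:

  0-simplices (5): P, Q, R, S, T
  1-simplices (10): PQ, PR, PS, PT, QR, QS, QT, RS, RT, ST
  2-simplices (5): PQS, PQT, PRS, QRT, RST

Hence C_0 ≅ Z^5, C_1 ≅ Z^10, C_2 ≅ Z^5.

∂_1: C_1 → C_0 is given by ∂[p,q] = [q] − [p]. For instance
  ∂RS = S − R.
As a 5×10 matrix over Z this has rank 4, with invariant factors (1,1,1,1).

The boundary map ∂_2: C_2 → C_1 maps a triangle to the signed sum of its edges. For instance
  ∂QRT = RT − QT + QR,
  ∂PRS = RS − PS + PR.
The 10×5 boundary matrix has rank 5 and Smith normal form diag(1,1,1,1,1).

Reading off H_k = ker ∂_k / im ∂_{k+1}:

  H_0: rank C_0 − rank ∂_1 = 5 − 4 = 1, and the invariant factors of ∂_1 are all 1, so H_0 ≅ Z.
  H_1: rank ker ∂_1 − rank ∂_2 = (10 − 4) − 5 = 1, and the invariant factors of ∂_2 are all 1, so H_1 ≅ Z.
  H_2: rank ker ∂_2 − rank ∂_3 = (5 − 5) − 0 = 0, and there is no ∂_3, so H_2 ≅ 0.

As a check, the Euler characteristic is 5 − 10 + 5 = 0, which agrees with 1 − 1 + 0 = 0.

H_0 ≅ Z,  H_1 ≅ Z,  H_2 = 0.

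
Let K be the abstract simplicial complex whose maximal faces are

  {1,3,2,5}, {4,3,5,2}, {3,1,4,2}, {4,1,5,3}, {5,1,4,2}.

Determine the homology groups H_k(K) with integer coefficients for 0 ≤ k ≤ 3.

H_0 ≅ Z,  H_1 = 0,  H_2 = 0,  H_3 ≅ Z.

Take the total order 1 < 2 < 3 < 4 < 5 on the vertex set. Then K (dimension 3) consists of the simplices:

  0-simplices (5): [1], [2], [3], [4], [5]
  1-simplices (10): [1,2], [1,3], [1,4], [1,5], [2,3], [2,4], [2,5], [3,4], [3,5], [4,5]
  2-simplices (10): [1,2,3], [1,2,4], [1,2,5], [1,3,4], [1,3,5], [1,4,5], [2,3,4], [2,3,5], [2,4,5], [3,4,5]
  3-simplices (5): [1,2,3,4], [1,2,3,5], [1,2,4,5], [1,3,4,5], [2,3,4,5]

Hence C_0 ≅ Z^5, C_1 ≅ Z^10, C_2 ≅ Z^10, C_3 ≅ Z^5.

Boundary ∂_1: C_1 → C_0 sends each edge [p,q] (with p < q) to q − p. For instance
  ∂[2,3] = [3] − [2].
The 5×10 boundary matrix has rank 4 and Smith normal form diag(1,1,1,1).

Boundary ∂_2: C_2 → C_1 acts by ∂[p,q,r] = [q,r] − [p,r] + [p,q]. For instance
  ∂[1,2,4] = [2,4] − [1,4] + [1,2],
  ∂[1,3,4] = [3,4] − [1,4] + [1,3].
This gives a 10×10 integer matrix of rank 6; reducing to Smith normal form yields diagonal entries (1,1,1,1,1,1).

Boundary ∂_3: C_3 → C_2 sends each 3-simplex σ to the alternating sum Σ_i (−1)^i (σ with its i-th vertex removed). For instance
  ∂[1,2,3,5] = [2,3,5] − [1,3,5] + [1,2,5] − [1,2,3],
  ∂[2,3,4,5] = [3,4,5] − [2,4,5] + [2,3,5] − [2,3,4].
This gives a 10×5 integer matrix of rank 4; reducing to Smith normal form yields diagonal entries (1,1,1,1).

Reading off H_k = ker ∂_k / im ∂_{k+1}:

  H_0: rank C_0 − rank ∂_1 = 5 − 4 = 1, and the invariant factors of ∂_1 are all 1, so H_0 = Z.
  H_1: rank ker ∂_1 − rank ∂_2 = (10 − 4) − 6 = 0, and the invariant factors of ∂_2 are all 1, so H_1 = 0.
  H_2: rank ker ∂_2 − rank ∂_3 = (10 − 6) − 4 = 0, and the invariant factors of ∂_3 are all 1, so H_2 = 0.
  H_3: rank ker ∂_3 − rank ∂_4 = (5 − 4) − 0 = 1, and there is no ∂_4, so H_3 = Z.

As a check, the Euler characteristic is 5 − 10 + 10 − 5 = 0, which agrees with 1 − 0 + 0 − 1 = 0.
(K is a triangulation of the 3-sphere S^3.)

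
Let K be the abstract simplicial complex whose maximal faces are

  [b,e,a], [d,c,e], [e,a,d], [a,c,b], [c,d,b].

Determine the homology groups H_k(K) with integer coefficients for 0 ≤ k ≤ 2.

H_0 ≅ Z,  H_1 ≅ Z,  H_2 = 0.

Fix the vertex order a < b < c < d < e and write every simplex with vertices in increasing order. Then dim K = 2 and the simplices of K are:

  0-simplices (5): a, b, c, d, e
  1-simplices (10): ab, ac, ad, ae, bc, bd, be, cd, ce, de
  2-simplices (5): abc, abe, ade, bcd, cde

giving chain groups C_0 ≅ Z^5, C_1 ≅ Z^10, C_2 ≅ Z^5.

The boundary map ∂_1: C_1 → C_0 sends each edge [p,q] (with p < q) to q − p.
The 5×10 boundary matrix has rank 4 and Smith normal form diag(1,1,1,1).

Boundary ∂_2: C_2 → C_1 sends each 2-simplex [p,q,r] to [q,r] − [p,r] + [p,q]. For instance
  ∂abc = bc − ac + ab,
  ∂abe = be − ae + ab.
This gives a 10×5 integer matrix of rank 5; reducing to Smith normal form yields diagonal entries (1,1,1,1,1).

Now H_k = ker ∂_k / im ∂_{k+1}, so:

  H_0: rank C_0 − rank ∂_1 = 5 − 4 = 1, and the invariant factors of ∂_1 are all 1, so H_0 = Z.
  H_1: rank ker ∂_1 − rank ∂_2 = (10 − 4) − 5 = 1, and the invariant factors of ∂_2 are all 1, so H_1 = Z.
  H_2: rank ker ∂_2 − rank ∂_3 = (5 − 5) − 0 = 0, and there is no ∂_3, so H_2 = 0.

As a check, the Euler characteristic is 5 − 10 + 5 = 0, which agrees with 1 − 1 + 0 = 0.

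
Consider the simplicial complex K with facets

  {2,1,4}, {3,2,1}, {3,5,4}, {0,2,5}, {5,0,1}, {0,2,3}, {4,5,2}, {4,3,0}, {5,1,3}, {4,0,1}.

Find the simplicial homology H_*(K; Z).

H_0 ≅ Z,  H_1 ≅ Z/2,  H_2 = 0.

Fix the vertex order 0 < 1 < 2 < 3 < 4 < 5 and write every simplex with vertices in increasing order. Then dim K = 2 and the simplices of K are:

  0-simplices (6): [0], [1], [2], [3], [4], [5]
  1-simplices (15): [0,1], [0,2], [0,3], [0,4], [0,5], [1,2], [1,3], [1,4], [1,5], [2,3], [2,4], [2,5], [3,4], [3,5], [4,5]
  2-simplices (10): [0,1,4], [0,1,5], [0,2,3], [0,2,5], [0,3,4], [1,2,3], [1,2,4], [1,3,5], [2,4,5], [3,4,5]

Hence C_0 ≅ Z^6, C_1 ≅ Z^15, C_2 ≅ Z^10.

The boundary map ∂_1: C_1 → C_0 is given by ∂[p,q] = [q] − [p]. For instance
  ∂[4,5] = [5] − [4].
This gives a 6×15 integer matrix of rank 5; reducing to Smith normal form yields diagonal entries (1,1,1,1,1).

Boundary ∂_2: C_2 → C_1 acts by ∂[p,q,r] = [q,r] − [p,r] + [p,q]. For instance
  ∂[0,1,4] = [1,4] − [0,4] + [0,1],
  ∂[0,2,5] = [2,5] − [0,5] + [0,2].
This gives a 15×10 integer matrix of rank 10; reducing to Smith normal form yields diagonal entries (1,1,1,1,1,1,1,1,1,2).

Computing H_k = (kernel of ∂_k) / (image of ∂_{k+1}):

  H_0: rank C_0 − rank ∂_1 = 6 − 5 = 1, and the invariant factors of ∂_1 are all 1, so H_0 = Z.
  H_1: rank ker ∂_1 − rank ∂_2 = (15 − 5) − 10 = 0, and ∂_2 has invariant factor 2 > 1, so H_1 = Z/2.
  H_2: rank ker ∂_2 − rank ∂_3 = (10 − 10) − 0 = 0, and there is no ∂_3, so H_2 = 0.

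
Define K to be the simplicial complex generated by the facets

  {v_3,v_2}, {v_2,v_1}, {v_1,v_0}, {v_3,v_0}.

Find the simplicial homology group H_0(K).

Fix the vertex order v_0 < v_1 < v_2 < v_3 and write every simplex with vertices in increasing order. Then dim K = 1 and the simplices of K are:

  0-simplices (4): [v_0], [v_1], [v_2], [v_3]
  1-simplices (4): [v_0,v_1], [v_0,v_3], [v_1,v_2], [v_2,v_3]

so the chain groups are C_0 ≅ Z^4, C_1 ≅ Z^4.

∂_1: C_1 → C_0 is given by ∂[p,q] = [q] − [p].
As a 4×4 matrix over Z this has rank 3, with invariant factors (1,1,1).

Reading off H_k = ker ∂_k / im ∂_{k+1}:

  H_0: rank C_0 − rank ∂_1 = 4 − 3 = 1, and the invariant factors of ∂_1 are all 1, so H_0 ≅ Z.

H_0 = Z.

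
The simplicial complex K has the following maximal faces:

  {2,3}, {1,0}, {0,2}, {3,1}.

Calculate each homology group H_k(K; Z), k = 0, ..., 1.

H_0 ≅ Z,  H_1 ≅ Z.

Order the vertices as 0 < 1 < 2 < 3. Listing each simplex with vertices in this order, K has dimension 1 with simplices:

  0-simplices (4): [0], [1], [2], [3]
  1-simplices (4): [0,1], [0,2], [1,3], [2,3]

Hence C_0 ≅ Z^4, C_1 ≅ Z^4.

∂_1: C_1 → C_0 maps an edge to its endpoints' difference, ∂[p,q] = q − p.
This gives a 4×4 integer matrix of rank 3; reducing to Smith normal form yields diagonal entries (1,1,1).

Reading off H_k = ker ∂_k / im ∂_{k+1}:

  H_0: rank C_0 − rank ∂_1 = 4 − 3 = 1, and the invariant factors of ∂_1 are all 1, so H_0 = Z.
  H_1: rank ker ∂_1 − rank ∂_2 = (4 − 3) − 0 = 1, and there is no ∂_2, so H_1 = Z.

(K is a triangulation of the circle S^1.)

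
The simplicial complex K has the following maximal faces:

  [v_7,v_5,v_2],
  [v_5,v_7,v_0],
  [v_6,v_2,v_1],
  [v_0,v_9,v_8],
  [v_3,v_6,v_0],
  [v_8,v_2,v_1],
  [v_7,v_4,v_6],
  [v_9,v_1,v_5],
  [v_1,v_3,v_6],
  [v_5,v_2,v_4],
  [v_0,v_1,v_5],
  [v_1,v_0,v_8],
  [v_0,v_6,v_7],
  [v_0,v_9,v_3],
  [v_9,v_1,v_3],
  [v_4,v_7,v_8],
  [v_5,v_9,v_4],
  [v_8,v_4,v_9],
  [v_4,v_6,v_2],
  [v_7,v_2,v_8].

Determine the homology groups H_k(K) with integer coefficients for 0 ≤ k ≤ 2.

Fix the vertex order v_0 < v_1 < v_2 < v_3 < v_4 < v_5 < v_6 < v_7 < v_8 < v_9 and write every simplex with vertices in increasing order. Then dim K = 2 and the simplices of K are:

  0-simplices (10): [v_0], [v_1], [v_2], [v_3], [v_4], [v_5], [v_6], [v_7], [v_8], [v_9]
  1-simplices (30): (30 of them)
  2-simplices (20): (20 of them)

Hence C_0 ≅ Z^10, C_1 ≅ Z^30, C_2 ≅ Z^20.

∂_1: C_1 → C_0 sends each edge [p,q] (with p < q) to q − p. For instance
  ∂[v_2,v_5] = [v_5] − [v_2].
As a 10×30 matrix over Z this has rank 9, with invariant factors (1,1,1,1,1,1,1,1,1).

∂_2: C_2 → C_1 maps a triangle to the signed sum of its edges. For instance
  ∂[v_0,v_1,v_8] = [v_1,v_8] − [v_0,v_8] + [v_0,v_1],
  ∂[v_0,v_3,v_6] = [v_3,v_6] − [v_0,v_6] + [v_0,v_3].
The 30×20 boundary matrix has rank 20 and Smith normal form diag(1,1,1,1,1,1,1,1,1,1,1,1,1,1,1,1,1,1,1,2).

Now H_k = ker ∂_k / im ∂_{k+1}, so:

  H_0: rank C_0 − rank ∂_1 = 10 − 9 = 1, and the invariant factors of ∂_1 are all 1, so H_0 ≅ Z.
  H_1: rank ker ∂_1 − rank ∂_2 = (30 − 9) − 20 = 1, and ∂_2 has invariant factor 2 > 1, so H_1 ≅ Z ⊕ Z/2Z.
  H_2: rank ker ∂_2 − rank ∂_3 = (20 − 20) − 0 = 0, and there is no ∂_3, so H_2 ≅ 0.

(K is a triangulation of the Klein bottle.)

H_0 ≅ Z,  H_1 ≅ Z ⊕ Z/2Z,  H_2 = 0.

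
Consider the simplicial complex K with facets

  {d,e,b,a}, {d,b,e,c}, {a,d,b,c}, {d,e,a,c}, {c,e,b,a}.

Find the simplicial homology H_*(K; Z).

H_0 = Z,  H_1 = 0,  H_2 = 0,  H_3 = Z.

Fix the vertex order a < b < c < d < e and write every simplex with vertices in increasing order. Then dim K = 3 and the simplices of K are:

  0-simplices (5): a, b, c, d, e
  1-simplices (10): ab, ac, ad, ae, bc, bd, be, cd, ce, de
  2-simplices (10): abc, abd, abe, acd, ace, ade, bcd, bce, bde, cde
  3-simplices (5): abcd, abce, abde, acde, bcde

Hence C_0 ≅ Z^5, C_1 ≅ Z^10, C_2 ≅ Z^10, C_3 ≅ Z^5.

The boundary map ∂_1: C_1 → C_0 sends each edge [p,q] (with p < q) to q − p. For instance
  ∂ae = e − a.
The resulting 5×10 matrix has rank 4, and its Smith normal form has invariant factors (1,1,1,1).

∂_2: C_2 → C_1 sends each 2-simplex [p,q,r] to [q,r] − [p,r] + [p,q]. For instance
  ∂ace = ce − ae + ac,
  ∂ade = de − ae + ad.
As a 10×10 matrix over Z this has rank 6, with invariant factors (1,1,1,1,1,1).

Boundary ∂_3: C_3 → C_2 sends each 3-simplex σ to the alternating sum Σ_i (−1)^i (σ with its i-th vertex removed). For instance
  ∂abde = bde − ade + abe − abd,
  ∂abcd = bcd − acd + abd − abc.
As a 10×5 matrix over Z this has rank 4, with invariant factors (1,1,1,1).

From H_k ≅ ker(∂_k) / im(∂_{k+1}) we obtain:

  H_0: rank C_0 − rank ∂_1 = 5 − 4 = 1, and the invariant factors of ∂_1 are all 1, so H_0 = Z.
  H_1: rank ker ∂_1 − rank ∂_2 = (10 − 4) − 6 = 0, and the invariant factors of ∂_2 are all 1, so H_1 = 0.
  H_2: rank ker ∂_2 − rank ∂_3 = (10 − 6) − 4 = 0, and the invariant factors of ∂_3 are all 1, so H_2 = 0.
  H_3: rank ker ∂_3 − rank ∂_4 = (5 − 4) − 0 = 1, and there is no ∂_4, so H_3 = Z.

As a check, the Euler characteristic is 5 − 10 + 10 − 5 = 0, which agrees with 1 − 0 + 0 − 1 = 0.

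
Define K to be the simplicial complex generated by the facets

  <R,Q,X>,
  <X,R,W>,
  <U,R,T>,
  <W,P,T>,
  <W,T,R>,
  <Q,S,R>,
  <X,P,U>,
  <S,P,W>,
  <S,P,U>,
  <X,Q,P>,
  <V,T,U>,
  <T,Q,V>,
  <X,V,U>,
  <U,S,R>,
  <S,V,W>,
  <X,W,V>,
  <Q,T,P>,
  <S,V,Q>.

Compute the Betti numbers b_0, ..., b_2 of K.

b_0 = 1, b_1 = 2, b_2 = 1.

Order the vertices as P < Q < R < S < T < U < V < W < X. Listing each simplex with vertices in this order, K has dimension 2 with simplices:

  0-simplices (9): P, Q, R, S, T, U, V, W, X
  1-simplices (27): PQ, PS, PT, PU, PW, PX, QR, QS, QT, QV, QX, RS, RT, RU, RW, RX, SU, SV, SW, TU, TV, TW, UV, UX, VW, VX, WX
  2-simplices (18): PQT, PQX, PSU, PSW, PTW, PUX, QRS, QRX, QSV, QTV, RSU, RTU, RTW, RWX, SVW, TUV, UVX, VWX

so the chain groups are C_0 ≅ Z^9, C_1 ≅ Z^27, C_2 ≅ Z^18.

The boundary map ∂_1: C_1 → C_0 is given by ∂[p,q] = [q] − [p].
This gives a 9×27 integer matrix of rank 8; reducing to Smith normal form yields diagonal entries (1,1,1,1,1,1,1,1).

∂_2: C_2 → C_1 maps a triangle to the signed sum of its edges. For instance
  ∂PTW = TW − PW + PT,
  ∂QRS = RS − QS + QR.
The resulting 27×18 matrix has rank 17, and its Smith normal form has invariant factors (1,1,1,1,1,1,1,1,1,1,1,1,1,1,1,1,1).

Now H_k = ker ∂_k / im ∂_{k+1}, so:

  H_0: rank C_0 − rank ∂_1 = 9 − 8 = 1, and the invariant factors of ∂_1 are all 1, so H_0 ≅ Z.
  H_1: rank ker ∂_1 − rank ∂_2 = (27 − 8) − 17 = 2, and the invariant factors of ∂_2 are all 1, so H_1 ≅ Z^2.
  H_2: rank ker ∂_2 − rank ∂_3 = (18 − 17) − 0 = 1, and there is no ∂_3, so H_2 ≅ Z.

As a check, the Euler characteristic is 9 − 27 + 18 = 0, which agrees with 1 − 2 + 1 = 0.

Hence the Betti numbers are b_0 = 1, b_1 = 2, b_2 = 1.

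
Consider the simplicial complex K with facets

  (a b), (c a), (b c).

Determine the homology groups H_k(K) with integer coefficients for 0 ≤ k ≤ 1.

H_0 = Z,  H_1 = Z.

K has 3 vertices, 3 edges.
rank ∂_0 = 0, rank ∂_1 = 2 ⇒ b_0 = 3 − 0 − 2 = 1; all invariant factors of ∂_1 are 1 so no torsion. So H_0 ≅ Z.
rank ∂_1 = 2, rank ∂_2 = 0 ⇒ b_1 = 3 − 2 − 0 = 1. So H_1 ≅ Z.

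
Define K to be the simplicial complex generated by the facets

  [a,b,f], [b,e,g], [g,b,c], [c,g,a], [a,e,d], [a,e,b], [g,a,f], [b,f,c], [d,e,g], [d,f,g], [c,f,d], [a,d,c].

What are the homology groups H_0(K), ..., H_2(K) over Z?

Take the total order a < b < c < d < e < f < g on the vertex set. Then K (dimension 2) consists of the simplices:

  0-simplices (7): a, b, c, d, e, f, g
  1-simplices (18): ab, ac, ad, ae, af, ag, bc, be, bf, bg, cd, cf, cg, de, df, dg, eg, fg
  2-simplices (12): abe, abf, acd, acg, ade, afg, bcf, bcg, beg, cdf, deg, dfg

giving chain groups C_0 ≅ Z^7, C_1 ≅ Z^18, C_2 ≅ Z^12.

The boundary map ∂_1: C_1 → C_0 is given by ∂[p,q] = [q] − [p]. For instance
  ∂dg = g − d.
This gives a 7×18 integer matrix of rank 6; reducing to Smith normal form yields diagonal entries (1,1,1,1,1,1).

∂_2: C_2 → C_1 maps a triangle to the signed sum of its edges. For instance
  ∂cdf = df − cf + cd,
  ∂dfg = fg − dg + df.
The 18×12 boundary matrix has rank 12 and Smith normal form diag(1,1,1,1,1,1,1,1,1,1,1,2).

Computing H_k = (kernel of ∂_k) / (image of ∂_{k+1}):

  H_0: rank C_0 − rank ∂_1 = 7 − 6 = 1, and the invariant factors of ∂_1 are all 1, so H_0 ≅ Z.
  H_1: rank ker ∂_1 − rank ∂_2 = (18 − 6) − 12 = 0, and ∂_2 has invariant factor 2 > 1, so H_1 ≅ Z_2.
  H_2: rank ker ∂_2 − rank ∂_3 = (12 − 12) − 0 = 0, and there is no ∂_3, so H_2 ≅ 0.

(K is a triangulation of the real projective plane RP^2.)

H_0 = Z,  H_1 = Z_2,  H_2 = 0.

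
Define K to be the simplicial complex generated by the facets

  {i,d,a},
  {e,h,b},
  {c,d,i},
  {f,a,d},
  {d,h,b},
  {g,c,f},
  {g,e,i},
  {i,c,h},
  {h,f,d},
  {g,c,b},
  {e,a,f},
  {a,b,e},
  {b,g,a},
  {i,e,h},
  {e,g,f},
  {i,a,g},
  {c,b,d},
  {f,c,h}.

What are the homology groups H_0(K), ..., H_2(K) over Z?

H_0 = Z,  H_1 = Z × Z/2,  H_2 = 0.

Order the vertices as a < b < c < d < e < f < g < h < i. Listing each simplex with vertices in this order, K has dimension 2 with simplices:

  0-simplices (9): a, b, c, d, e, f, g, h, i
  1-simplices (27): ab, ad, ae, af, ag, ai, bc, bd, be, bg, bh, cd, cf, cg, ch, ci, df, dh, di, ef, eg, eh, ei, fg, fh, gi, hi
  2-simplices (18): abe, abg, adf, adi, aef, agi, bcd, bcg, bdh, beh, cdi, cfg, cfh, chi, dfh, efg, egi, ehi

Hence C_0 ≅ Z^9, C_1 ≅ Z^27, C_2 ≅ Z^18.

∂_1: C_1 → C_0 maps an edge to its endpoints' difference, ∂[p,q] = q − p.
The resulting 9×27 matrix has rank 8, and its Smith normal form has invariant factors (1,1,1,1,1,1,1,1).

The boundary map ∂_2: C_2 → C_1 maps a triangle to the signed sum of its edges. For instance
  ∂bcd = cd − bd + bc,
  ∂efg = fg − eg + ef.
The resulting 27×18 matrix has rank 18, and its Smith normal form has invariant factors (1,1,1,1,1,1,1,1,1,1,1,1,1,1,1,1,1,2).

Computing H_k = (kernel of ∂_k) / (image of ∂_{k+1}):

  H_0: rank C_0 − rank ∂_1 = 9 − 8 = 1, and the invariant factors of ∂_1 are all 1, so H_0 ≅ Z.
  H_1: rank ker ∂_1 − rank ∂_2 = (27 − 8) − 18 = 1, and ∂_2 has invariant factor 2 > 1, so H_1 ≅ Z × Z/2.
  H_2: rank ker ∂_2 − rank ∂_3 = (18 − 18) − 0 = 0, and there is no ∂_3, so H_2 ≅ 0.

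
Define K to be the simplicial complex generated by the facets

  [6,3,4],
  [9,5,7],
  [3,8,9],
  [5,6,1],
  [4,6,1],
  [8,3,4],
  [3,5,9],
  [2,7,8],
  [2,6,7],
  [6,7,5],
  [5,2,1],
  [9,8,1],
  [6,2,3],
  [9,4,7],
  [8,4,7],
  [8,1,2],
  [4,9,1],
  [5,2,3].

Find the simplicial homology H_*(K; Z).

Order the vertices as 1 < 2 < 3 < 4 < 5 < 6 < 7 < 8 < 9. Listing each simplex with vertices in this order, K has dimension 2 with simplices:

  0-simplices (9): [1], [2], [3], [4], [5], [6], [7], [8], [9]
  1-simplices (27): (27 of them)
  2-simplices (18): [1,2,5], [1,2,8], [1,4,6], [1,4,9], [1,5,6], [1,8,9], [2,3,5], [2,3,6], [2,6,7], [2,7,8], [3,4,6], [3,4,8], [3,5,9], [3,8,9], [4,7,8], [4,7,9], [5,6,7], [5,7,9]

so the chain groups are C_0 ≅ Z^9, C_1 ≅ Z^27, C_2 ≅ Z^18.

∂_1: C_1 → C_0 is given by ∂[p,q] = [q] − [p].
The resulting 9×27 matrix has rank 8, and its Smith normal form has invariant factors (1,1,1,1,1,1,1,1).

Boundary ∂_2: C_2 → C_1 maps a triangle to the signed sum of its edges. For instance
  ∂[3,4,6] = [4,6] − [3,6] + [3,4],
  ∂[1,4,9] = [4,9] − [1,9] + [1,4].
This gives a 27×18 integer matrix of rank 18; reducing to Smith normal form yields diagonal entries (1,1,1,1,1,1,1,1,1,1,1,1,1,1,1,1,1,2).

From H_k ≅ ker(∂_k) / im(∂_{k+1}) we obtain:

  H_0: rank C_0 − rank ∂_1 = 9 − 8 = 1, and the invariant factors of ∂_1 are all 1, so H_0 ≅ Z.
  H_1: rank ker ∂_1 − rank ∂_2 = (27 − 8) − 18 = 1, and ∂_2 has invariant factor 2 > 1, so H_1 ≅ Z ⊕ Z_2.
  H_2: rank ker ∂_2 − rank ∂_3 = (18 − 18) − 0 = 0, and there is no ∂_3, so H_2 ≅ 0.

As a check, the Euler characteristic is 9 − 27 + 18 = 0, which agrees with 1 − 1 + 0 = 0.

H_0 = Z,  H_1 = Z ⊕ Z_2,  H_2 = 0.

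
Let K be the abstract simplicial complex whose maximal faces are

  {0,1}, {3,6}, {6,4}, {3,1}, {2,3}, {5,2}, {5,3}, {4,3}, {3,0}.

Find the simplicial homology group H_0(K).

H_0 = Z.

Take the total order 0 < 1 < 2 < 3 < 4 < 5 < 6 on the vertex set. Then K (dimension 1) consists of the simplices:

  0-simplices (7): [0], [1], [2], [3], [4], [5], [6]
  1-simplices (9): [0,1], [0,3], [1,3], [2,3], [2,5], [3,4], [3,5], [3,6], [4,6]

Hence C_0 ≅ Z^7, C_1 ≅ Z^9.

Boundary ∂_1: C_1 → C_0 is given by ∂[p,q] = [q] − [p]. For instance
  ∂[3,6] = [6] − [3].
The 7×9 boundary matrix has rank 6 and Smith normal form diag(1,1,1,1,1,1).

Computing H_k = (kernel of ∂_k) / (image of ∂_{k+1}):

  H_0: rank C_0 − rank ∂_1 = 7 − 6 = 1, and the invariant factors of ∂_1 are all 1, so H_0 = Z.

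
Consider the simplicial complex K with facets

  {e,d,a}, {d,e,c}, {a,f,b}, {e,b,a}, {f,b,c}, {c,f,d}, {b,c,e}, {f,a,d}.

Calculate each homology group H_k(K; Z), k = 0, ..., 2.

H_0 ≅ Z,  H_1 = 0,  H_2 ≅ Z.

K has 6 vertices, 12 edges, 8 triangles.
rank ∂_0 = 0, rank ∂_1 = 5 ⇒ b_0 = 6 − 0 − 5 = 1; all invariant factors of ∂_1 are 1 so no torsion. So H_0 = Z.
rank ∂_1 = 5, rank ∂_2 = 7 ⇒ b_1 = 12 − 5 − 7 = 0; all invariant factors of ∂_2 are 1 so no torsion. So H_1 = 0.
rank ∂_2 = 7, rank ∂_3 = 0 ⇒ b_2 = 8 − 7 − 0 = 1. So H_2 = Z.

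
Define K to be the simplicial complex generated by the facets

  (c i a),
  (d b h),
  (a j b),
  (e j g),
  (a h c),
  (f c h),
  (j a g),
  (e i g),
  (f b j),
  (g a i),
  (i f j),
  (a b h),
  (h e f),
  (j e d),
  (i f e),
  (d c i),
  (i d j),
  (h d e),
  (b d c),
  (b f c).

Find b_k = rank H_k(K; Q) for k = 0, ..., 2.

Fix the vertex order a < b < c < d < e < f < g < h < i < j and write every simplex with vertices in increasing order. Then dim K = 2 and the simplices of K are:

  0-simplices (10): a, b, c, d, e, f, g, h, i, j
  1-simplices (30): ab, ac, ag, ah, ai, aj, bc, bd, bf, bh, bj, cd, cf, ch, ci, de, dh, di, dj, ef, eg, eh, ei, ej, fh, fi, fj, gi, gj, ij
  2-simplices (20): abh, abj, ach, aci, agi, agj, bcd, bcf, bdh, bfj, cdi, cfh, deh, dej, dij, efh, efi, egi, egj, fij

Hence C_0 ≅ Z^10, C_1 ≅ Z^30, C_2 ≅ Z^20.

Boundary ∂_1: C_1 → C_0 is given by ∂[p,q] = [q] − [p]. For instance
  ∂ab = b − a.
This gives a 10×30 integer matrix of rank 9; reducing to Smith normal form yields diagonal entries (1,1,1,1,1,1,1,1,1).

The boundary map ∂_2: C_2 → C_1 sends each 2-simplex [p,q,r] to [q,r] − [p,r] + [p,q]. For instance
  ∂egi = gi − ei + eg,
  ∂bcf = cf − bf + bc.
The resulting 30×20 matrix has rank 20, and its Smith normal form has invariant factors (1,1,1,1,1,1,1,1,1,1,1,1,1,1,1,1,1,1,1,2).

Reading off H_k = ker ∂_k / im ∂_{k+1}:

  H_0: rank C_0 − rank ∂_1 = 10 − 9 = 1, and the invariant factors of ∂_1 are all 1, so H_0 ≅ Z.
  H_1: rank ker ∂_1 − rank ∂_2 = (30 − 9) − 20 = 1, and ∂_2 has invariant factor 2 > 1, so H_1 ≅ Z ⊕ Z/2.
  H_2: rank ker ∂_2 − rank ∂_3 = (20 − 20) − 0 = 0, and there is no ∂_3, so H_2 ≅ 0.

Hence the Betti numbers are b_0 = 1, b_1 = 1, b_2 = 0.

b_0 = 1, b_1 = 1, b_2 = 0.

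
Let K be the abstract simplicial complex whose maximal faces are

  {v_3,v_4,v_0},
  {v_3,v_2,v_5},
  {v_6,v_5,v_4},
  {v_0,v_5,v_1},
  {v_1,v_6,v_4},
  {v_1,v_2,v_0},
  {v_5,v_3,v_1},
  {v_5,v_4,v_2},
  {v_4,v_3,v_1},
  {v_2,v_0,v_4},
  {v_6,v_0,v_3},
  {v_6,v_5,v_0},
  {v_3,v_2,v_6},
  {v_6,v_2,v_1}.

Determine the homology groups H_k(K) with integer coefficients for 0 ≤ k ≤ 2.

H_0 = Z,  H_1 = Z^2,  H_2 = Z.

Order the vertices as v_0 < v_1 < v_2 < v_3 < v_4 < v_5 < v_6. Listing each simplex with vertices in this order, K has dimension 2 with simplices:

  0-simplices (7): [v_0], [v_1], [v_2], [v_3], [v_4], [v_5], [v_6]
  1-simplices (21): (21 of them)
  2-simplices (14): (14 of them)

Hence C_0 ≅ Z^7, C_1 ≅ Z^21, C_2 ≅ Z^14.

Boundary ∂_1: C_1 → C_0 is given by ∂[p,q] = [q] − [p]. For instance
  ∂[v_2,v_6] = [v_6] − [v_2].
This gives a 7×21 integer matrix of rank 6; reducing to Smith normal form yields diagonal entries (1,1,1,1,1,1).

Boundary ∂_2: C_2 → C_1 acts by ∂[p,q,r] = [q,r] − [p,r] + [p,q]. For instance
  ∂[v_1,v_4,v_6] = [v_4,v_6] − [v_1,v_6] + [v_1,v_4],
  ∂[v_0,v_3,v_6] = [v_3,v_6] − [v_0,v_6] + [v_0,v_3].
The 21×14 boundary matrix has rank 13 and Smith normal form diag(1,1,1,1,1,1,1,1,1,1,1,1,1).

Now H_k = ker ∂_k / im ∂_{k+1}, so:

  H_0: rank C_0 − rank ∂_1 = 7 − 6 = 1, and the invariant factors of ∂_1 are all 1, so H_0 = Z.
  H_1: rank ker ∂_1 − rank ∂_2 = (21 − 6) − 13 = 2, and the invariant factors of ∂_2 are all 1, so H_1 = Z^2.
  H_2: rank ker ∂_2 − rank ∂_3 = (14 − 13) − 0 = 1, and there is no ∂_3, so H_2 = Z.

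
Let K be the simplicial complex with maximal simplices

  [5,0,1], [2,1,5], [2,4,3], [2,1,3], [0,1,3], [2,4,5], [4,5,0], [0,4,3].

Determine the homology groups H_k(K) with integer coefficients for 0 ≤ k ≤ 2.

H_0 = Z,  H_1 = 0,  H_2 = Z.

K has 6 vertices, 12 edges, 8 triangles.
rank ∂_0 = 0, rank ∂_1 = 5 ⇒ b_0 = 6 − 0 − 5 = 1; all invariant factors of ∂_1 are 1 so no torsion. So H_0 = Z.
rank ∂_1 = 5, rank ∂_2 = 7 ⇒ b_1 = 12 − 5 − 7 = 0; all invariant factors of ∂_2 are 1 so no torsion. So H_1 = 0.
rank ∂_2 = 7, rank ∂_3 = 0 ⇒ b_2 = 8 − 7 − 0 = 1. So H_2 = Z.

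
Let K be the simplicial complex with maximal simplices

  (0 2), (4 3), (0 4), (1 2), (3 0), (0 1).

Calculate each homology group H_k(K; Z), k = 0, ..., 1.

H_0 = Z,  H_1 = Z^2.

Order the vertices as 0 < 1 < 2 < 3 < 4. Listing each simplex with vertices in this order, K has dimension 1 with simplices:

  0-simplices (5): [0], [1], [2], [3], [4]
  1-simplices (6): [0,1], [0,2], [0,3], [0,4], [1,2], [3,4]

so the chain groups are C_0 ≅ Z^5, C_1 ≅ Z^6.

∂_1: C_1 → C_0 maps an edge to its endpoints' difference, ∂[p,q] = q − p.
The resulting 5×6 matrix has rank 4, and its Smith normal form has invariant factors (1,1,1,1).

Computing H_k = (kernel of ∂_k) / (image of ∂_{k+1}):

  H_0: rank C_0 − rank ∂_1 = 5 − 4 = 1, and the invariant factors of ∂_1 are all 1, so H_0 = Z.
  H_1: rank ker ∂_1 − rank ∂_2 = (6 − 4) − 0 = 2, and there is no ∂_2, so H_1 = Z^2.

(K is a triangulation of a wedge of 2 circles.)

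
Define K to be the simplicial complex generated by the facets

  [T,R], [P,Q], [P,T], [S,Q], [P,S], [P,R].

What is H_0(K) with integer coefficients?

Fix the vertex order P < Q < R < S < T and write every simplex with vertices in increasing order. Then dim K = 1 and the simplices of K are:

  0-simplices (5): P, Q, R, S, T
  1-simplices (6): PQ, PR, PS, PT, QS, RT

giving chain groups C_0 ≅ Z^5, C_1 ≅ Z^6.

Boundary ∂_1: C_1 → C_0 maps an edge to its endpoints' difference, ∂[p,q] = q − p.
The 5×6 boundary matrix has rank 4 and Smith normal form diag(1,1,1,1).

From H_k ≅ ker(∂_k) / im(∂_{k+1}) we obtain:

  H_0: rank C_0 − rank ∂_1 = 5 − 4 = 1, and the invariant factors of ∂_1 are all 1, so H_0 = Z.

H_0 = Z.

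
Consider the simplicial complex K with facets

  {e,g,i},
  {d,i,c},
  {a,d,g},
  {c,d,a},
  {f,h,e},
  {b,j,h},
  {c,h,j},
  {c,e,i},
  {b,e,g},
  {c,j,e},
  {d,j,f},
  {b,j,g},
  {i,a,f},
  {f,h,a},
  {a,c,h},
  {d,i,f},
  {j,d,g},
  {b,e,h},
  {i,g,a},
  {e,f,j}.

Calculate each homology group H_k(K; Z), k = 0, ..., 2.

H_0 ≅ Z,  H_1 ≅ Z ⊕ Z_2,  H_2 = 0.

Take the total order a < b < c < d < e < f < g < h < i < j on the vertex set. Then K (dimension 2) consists of the simplices:

  0-simplices (10): a, b, c, d, e, f, g, h, i, j
  1-simplices (30): ac, ad, af, ag, ah, ai, be, bg, bh, bj, cd, ce, ch, ci, cj, df, dg, di, dj, ef, eg, eh, ei, ej, fh, fi, fj, gi, gj, hj
  2-simplices (20): acd, ach, adg, afh, afi, agi, beg, beh, bgj, bhj, cdi, cei, cej, chj, dfi, dfj, dgj, efh, efj, egi

so the chain groups are C_0 ≅ Z^10, C_1 ≅ Z^30, C_2 ≅ Z^20.

Boundary ∂_1: C_1 → C_0 is given by ∂[p,q] = [q] − [p]. For instance
  ∂ai = i − a.
As a 10×30 matrix over Z this has rank 9, with invariant factors (1,1,1,1,1,1,1,1,1).

Boundary ∂_2: C_2 → C_1 acts by ∂[p,q,r] = [q,r] − [p,r] + [p,q]. For instance
  ∂ach = ch − ah + ac,
  ∂cej = ej − cj + ce.
This gives a 30×20 integer matrix of rank 20; reducing to Smith normal form yields diagonal entries (1,1,1,1,1,1,1,1,1,1,1,1,1,1,1,1,1,1,1,2).

Now H_k = ker ∂_k / im ∂_{k+1}, so:

  H_0: rank C_0 − rank ∂_1 = 10 − 9 = 1, and the invariant factors of ∂_1 are all 1, so H_0 ≅ Z.
  H_1: rank ker ∂_1 − rank ∂_2 = (30 − 9) − 20 = 1, and ∂_2 has invariant factor 2 > 1, so H_1 ≅ Z ⊕ Z_2.
  H_2: rank ker ∂_2 − rank ∂_3 = (20 − 20) − 0 = 0, and there is no ∂_3, so H_2 ≅ 0.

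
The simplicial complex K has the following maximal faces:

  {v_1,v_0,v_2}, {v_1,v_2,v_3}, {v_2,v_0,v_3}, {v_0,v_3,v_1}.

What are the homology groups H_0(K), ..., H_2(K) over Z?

We work with the vertex ordering v_0 < v_1 < v_2 < v_3. The simplices of K, each written with vertices in increasing order, are:

  0-simplices (4): [v_0], [v_1], [v_2], [v_3]
  1-simplices (6): [v_0,v_1], [v_0,v_2], [v_0,v_3], [v_1,v_2], [v_1,v_3], [v_2,v_3]
  2-simplices (4): [v_0,v_1,v_2], [v_0,v_1,v_3], [v_0,v_2,v_3], [v_1,v_2,v_3]

giving chain groups C_0 ≅ Z^4, C_1 ≅ Z^6, C_2 ≅ Z^4.

Boundary ∂_1: C_1 → C_0 sends each edge [p,q] (with p < q) to q − p.
The resulting 4×6 matrix has rank 3, and its Smith normal form has invariant factors (1,1,1).

∂_2: C_2 → C_1 maps a triangle to the signed sum of its edges. For instance
  ∂[v_0,v_2,v_3] = [v_2,v_3] − [v_0,v_3] + [v_0,v_2],
  ∂[v_1,v_2,v_3] = [v_2,v_3] − [v_1,v_3] + [v_1,v_2].
As a 6×4 matrix over Z this has rank 3, with invariant factors (1,1,1).

Now H_k = ker ∂_k / im ∂_{k+1}, so:

  H_0: rank C_0 − rank ∂_1 = 4 − 3 = 1, and the invariant factors of ∂_1 are all 1, so H_0 ≅ Z.
  H_1: rank ker ∂_1 − rank ∂_2 = (6 − 3) − 3 = 0, and the invariant factors of ∂_2 are all 1, so H_1 ≅ 0.
  H_2: rank ker ∂_2 − rank ∂_3 = (4 − 3) − 0 = 1, and there is no ∂_3, so H_2 ≅ Z.

As a check, the Euler characteristic is 4 − 6 + 4 = 2, which agrees with 1 − 0 + 1 = 2.

H_0 = Z,  H_1 = 0,  H_2 = Z.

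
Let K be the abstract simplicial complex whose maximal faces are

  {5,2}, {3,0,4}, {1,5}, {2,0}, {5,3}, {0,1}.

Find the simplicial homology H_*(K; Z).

H_0 = Z,  H_1 = Z^2,  H_2 = 0.

Fix the vertex order 0 < 1 < 2 < 3 < 4 < 5 and write every simplex with vertices in increasing order. Then dim K = 2 and the simplices of K are:

  0-simplices (6): [0], [1], [2], [3], [4], [5]
  1-simplices (8): [0,1], [0,2], [0,3], [0,4], [1,5], [2,5], [3,4], [3,5]
  2-simplices (1): [0,3,4]

giving chain groups C_0 ≅ Z^6, C_1 ≅ Z^8, C_2 ≅ Z^1.

Boundary ∂_1: C_1 → C_0 is given by ∂[p,q] = [q] − [p]. For instance
  ∂[0,3] = [3] − [0].
This gives a 6×8 integer matrix of rank 5; reducing to Smith normal form yields diagonal entries (1,1,1,1,1).

Boundary ∂_2: C_2 → C_1 maps a triangle to the signed sum of its edges. For instance
  ∂[0,3,4] = [3,4] − [0,4] + [0,3].
The 8×1 boundary matrix has rank 1 and Smith normal form diag(1).

From H_k ≅ ker(∂_k) / im(∂_{k+1}) we obtain:

  H_0: rank C_0 − rank ∂_1 = 6 − 5 = 1, and the invariant factors of ∂_1 are all 1, so H_0 = Z.
  H_1: rank ker ∂_1 − rank ∂_2 = (8 − 5) − 1 = 2, and the invariant factors of ∂_2 are all 1, so H_1 = Z^2.
  H_2: rank ker ∂_2 − rank ∂_3 = (1 − 1) − 0 = 0, and there is no ∂_3, so H_2 = 0.

As a check, the Euler characteristic is 6 − 8 + 1 = -1, which agrees with 1 − 2 + 0 = -1.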